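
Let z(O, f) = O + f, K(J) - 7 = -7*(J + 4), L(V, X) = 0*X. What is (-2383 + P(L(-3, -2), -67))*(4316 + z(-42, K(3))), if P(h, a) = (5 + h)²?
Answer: -9979056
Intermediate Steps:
L(V, X) = 0
K(J) = -21 - 7*J (K(J) = 7 - 7*(J + 4) = 7 - 7*(4 + J) = 7 + (-28 - 7*J) = -21 - 7*J)
(-2383 + P(L(-3, -2), -67))*(4316 + z(-42, K(3))) = (-2383 + (5 + 0)²)*(4316 + (-42 + (-21 - 7*3))) = (-2383 + 5²)*(4316 + (-42 + (-21 - 21))) = (-2383 + 25)*(4316 + (-42 - 42)) = -2358*(4316 - 84) = -2358*4232 = -9979056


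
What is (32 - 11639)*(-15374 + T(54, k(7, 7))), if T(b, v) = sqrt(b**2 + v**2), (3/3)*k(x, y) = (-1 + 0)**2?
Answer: 178446018 - 11607*sqrt(2917) ≈ 1.7782e+8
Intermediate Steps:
k(x, y) = 1 (k(x, y) = (-1 + 0)**2 = (-1)**2 = 1)
(32 - 11639)*(-15374 + T(54, k(7, 7))) = (32 - 11639)*(-15374 + sqrt(54**2 + 1**2)) = -11607*(-15374 + sqrt(2916 + 1)) = -11607*(-15374 + sqrt(2917)) = 178446018 - 11607*sqrt(2917)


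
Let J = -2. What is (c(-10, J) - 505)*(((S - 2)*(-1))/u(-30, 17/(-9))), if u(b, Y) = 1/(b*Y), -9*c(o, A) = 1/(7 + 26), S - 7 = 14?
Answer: 484454780/891 ≈ 5.4372e+5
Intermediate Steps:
S = 21 (S = 7 + 14 = 21)
c(o, A) = -1/297 (c(o, A) = -1/(9*(7 + 26)) = -1/9/33 = -1/9*1/33 = -1/297)
u(b, Y) = 1/(Y*b)
(c(-10, J) - 505)*(((S - 2)*(-1))/u(-30, 17/(-9))) = (-1/297 - 505)*(((21 - 2)*(-1))/((1/((17/(-9))*(-30))))) = -149986*19*(-1)/(297*(-1/30/(17*(-1/9)))) = -(-2849734)/(297*(-1/30/(-17/9))) = -(-2849734)/(297*((-9/17*(-1/30)))) = -(-2849734)/(297*3/170) = -(-2849734)*170/(297*3) = -149986/297*(-3230/3) = 484454780/891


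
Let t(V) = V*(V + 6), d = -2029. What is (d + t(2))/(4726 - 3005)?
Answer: -2013/1721 ≈ -1.1697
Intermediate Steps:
t(V) = V*(6 + V)
(d + t(2))/(4726 - 3005) = (-2029 + 2*(6 + 2))/(4726 - 3005) = (-2029 + 2*8)/1721 = (-2029 + 16)*(1/1721) = -2013*1/1721 = -2013/1721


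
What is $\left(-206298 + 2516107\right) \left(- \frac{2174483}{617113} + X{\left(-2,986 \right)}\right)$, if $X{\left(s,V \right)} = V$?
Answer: $\frac{1400434736753415}{617113} \approx 2.2693 \cdot 10^{9}$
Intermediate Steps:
$\left(-206298 + 2516107\right) \left(- \frac{2174483}{617113} + X{\left(-2,986 \right)}\right) = \left(-206298 + 2516107\right) \left(- \frac{2174483}{617113} + 986\right) = 2309809 \left(\left(-2174483\right) \frac{1}{617113} + 986\right) = 2309809 \left(- \frac{2174483}{617113} + 986\right) = 2309809 \cdot \frac{606298935}{617113} = \frac{1400434736753415}{617113}$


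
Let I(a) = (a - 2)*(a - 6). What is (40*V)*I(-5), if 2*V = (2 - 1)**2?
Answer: 1540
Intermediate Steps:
I(a) = (-6 + a)*(-2 + a) (I(a) = (-2 + a)*(-6 + a) = (-6 + a)*(-2 + a))
V = 1/2 (V = (2 - 1)**2/2 = (1/2)*1**2 = (1/2)*1 = 1/2 ≈ 0.50000)
(40*V)*I(-5) = (40*(1/2))*(12 + (-5)**2 - 8*(-5)) = 20*(12 + 25 + 40) = 20*77 = 1540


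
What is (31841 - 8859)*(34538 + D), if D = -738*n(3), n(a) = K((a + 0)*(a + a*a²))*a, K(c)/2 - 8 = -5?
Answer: 488459428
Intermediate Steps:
K(c) = 6 (K(c) = 16 + 2*(-5) = 16 - 10 = 6)
n(a) = 6*a
D = -13284 (D = -4428*3 = -738*18 = -13284)
(31841 - 8859)*(34538 + D) = (31841 - 8859)*(34538 - 13284) = 22982*21254 = 488459428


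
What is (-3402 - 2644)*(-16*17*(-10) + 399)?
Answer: -18857474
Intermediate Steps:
(-3402 - 2644)*(-16*17*(-10) + 399) = -6046*(-272*(-10) + 399) = -6046*(2720 + 399) = -6046*3119 = -18857474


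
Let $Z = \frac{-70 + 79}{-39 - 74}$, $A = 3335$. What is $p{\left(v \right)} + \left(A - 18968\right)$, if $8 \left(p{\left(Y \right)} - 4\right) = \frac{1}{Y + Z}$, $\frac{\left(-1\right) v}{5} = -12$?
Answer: $- \frac{846591559}{54168} \approx -15629.0$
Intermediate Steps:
$v = 60$ ($v = \left(-5\right) \left(-12\right) = 60$)
$Z = - \frac{9}{113}$ ($Z = \frac{9}{-113} = 9 \left(- \frac{1}{113}\right) = - \frac{9}{113} \approx -0.079646$)
$p{\left(Y \right)} = 4 + \frac{1}{8 \left(- \frac{9}{113} + Y\right)}$ ($p{\left(Y \right)} = 4 + \frac{1}{8 \left(Y - \frac{9}{113}\right)} = 4 + \frac{1}{8 \left(- \frac{9}{113} + Y\right)}$)
$p{\left(v \right)} + \left(A - 18968\right) = \frac{-175 + 3616 \cdot 60}{8 \left(-9 + 113 \cdot 60\right)} + \left(3335 - 18968\right) = \frac{-175 + 216960}{8 \left(-9 + 6780\right)} + \left(3335 - 18968\right) = \frac{1}{8} \cdot \frac{1}{6771} \cdot 216785 - 15633 = \frac{216785}{54168} - 15633 = - \frac{846591559}{54168}$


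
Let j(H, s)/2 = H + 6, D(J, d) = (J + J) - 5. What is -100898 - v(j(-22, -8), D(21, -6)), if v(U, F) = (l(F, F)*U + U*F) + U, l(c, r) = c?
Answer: -98498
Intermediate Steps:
D(J, d) = -5 + 2*J (D(J, d) = 2*J - 5 = -5 + 2*J)
j(H, s) = 12 + 2*H (j(H, s) = 2*(H + 6) = 2*(6 + H) = 12 + 2*H)
v(U, F) = U + 2*F*U (v(U, F) = (F*U + U*F) + U = (F*U + F*U) + U = 2*F*U + U = U + 2*F*U)
-100898 - v(j(-22, -8), D(21, -6)) = -100898 - (12 + 2*(-22))*(1 + 2*(-5 + 2*21)) = -100898 - (12 - 44)*(1 + 2*(-5 + 42)) = -100898 - (-32)*(1 + 2*37) = -100898 - (-32)*(1 + 74) = -100898 - (-32)*75 = -100898 - 1*(-2400) = -100898 + 2400 = -98498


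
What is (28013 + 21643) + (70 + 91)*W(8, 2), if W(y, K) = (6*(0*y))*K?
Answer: 49656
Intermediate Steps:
W(y, K) = 0 (W(y, K) = (6*0)*K = 0*K = 0)
(28013 + 21643) + (70 + 91)*W(8, 2) = (28013 + 21643) + (70 + 91)*0 = 49656 + 161*0 = 49656 + 0 = 49656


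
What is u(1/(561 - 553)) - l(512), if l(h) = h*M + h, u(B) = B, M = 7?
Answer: -32767/8 ≈ -4095.9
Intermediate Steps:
l(h) = 8*h (l(h) = h*7 + h = 7*h + h = 8*h)
u(1/(561 - 553)) - l(512) = 1/(561 - 553) - 8*512 = 1/8 - 1*4096 = 1/8 - 4096 = -32767/8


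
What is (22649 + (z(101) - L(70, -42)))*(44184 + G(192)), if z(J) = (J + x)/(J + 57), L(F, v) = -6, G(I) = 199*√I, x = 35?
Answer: 79081097592/79 + 2849382296*√3/79 ≈ 1.0635e+9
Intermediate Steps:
z(J) = (35 + J)/(57 + J) (z(J) = (J + 35)/(J + 57) = (35 + J)/(57 + J))
(22649 + (z(101) - L(70, -42)))*(44184 + G(192)) = (22649 + ((35 + 101)/(57 + 101) - 1*(-6)))*(44184 + 199*√192) = (22649 + (136/158 + 6))*(44184 + 199*(8*√3)) = (22649 + ((1/158)*136 + 6))*(44184 + 1592*√3) = (22649 + (68/79 + 6))*(44184 + 1592*√3) = (22649 + 542/79)*(44184 + 1592*√3) = 1789813*(44184 + 1592*√3)/79 = 79081097592/79 + 2849382296*√3/79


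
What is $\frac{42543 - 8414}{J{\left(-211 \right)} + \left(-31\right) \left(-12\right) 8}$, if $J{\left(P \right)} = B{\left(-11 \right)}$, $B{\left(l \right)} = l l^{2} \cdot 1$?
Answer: $\frac{34129}{1645} \approx 20.747$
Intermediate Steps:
$B{\left(l \right)} = l^{3}$ ($B{\left(l \right)} = l^{3} \cdot 1 = l^{3}$)
$J{\left(P \right)} = -1331$ ($J{\left(P \right)} = \left(-11\right)^{3} = -1331$)
$\frac{42543 - 8414}{J{\left(-211 \right)} + \left(-31\right) \left(-12\right) 8} = \frac{42543 - 8414}{-1331 + \left(-31\right) \left(-12\right) 8} = \frac{34129}{-1331 + 372 \cdot 8} = \frac{34129}{-1331 + 2976} = \frac{34129}{1645}$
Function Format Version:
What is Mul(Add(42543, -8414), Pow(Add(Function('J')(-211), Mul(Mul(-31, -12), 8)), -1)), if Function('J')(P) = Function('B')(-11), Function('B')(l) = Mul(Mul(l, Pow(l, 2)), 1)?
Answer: Rational(34129, 1645) ≈ 20.747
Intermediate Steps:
Function('B')(l) = Pow(l, 3) (Function('B')(l) = Mul(Pow(l, 3), 1) = Pow(l, 3))
Function('J')(P) = -1331 (Function('J')(P) = Pow(-11, 3) = -1331)
Mul(Add(42543, -8414), Pow(Add(Function('J')(-211), Mul(Mul(-31, -12), 8)), -1)) = Mul(Add(42543, -8414), Pow(Add(-1331, Mul(Mul(-31, -12), 8)), -1)) = Mul(34129, Pow(Add(-1331, Mul(372, 8)), -1)) = Mul(34129, Pow(Add(-1331, 2976), -1)) = Mul(34129, Pow(1645, -1)) = Mul(34129, Rational(1, 1645)) = Rational(34129, 1645)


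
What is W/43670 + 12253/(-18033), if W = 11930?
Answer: -31995482/78750111 ≈ -0.40629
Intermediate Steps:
W/43670 + 12253/(-18033) = 11930/43670 + 12253/(-18033) = 11930*(1/43670) + 12253*(-1/18033) = 1193/4367 - 12253/18033 = -31995482/78750111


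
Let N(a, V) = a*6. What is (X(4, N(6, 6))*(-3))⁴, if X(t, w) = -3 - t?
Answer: 194481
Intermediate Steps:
N(a, V) = 6*a
(X(4, N(6, 6))*(-3))⁴ = ((-3 - 1*4)*(-3))⁴ = ((-3 - 4)*(-3))⁴ = (-7*(-3))⁴ = 21⁴ = 194481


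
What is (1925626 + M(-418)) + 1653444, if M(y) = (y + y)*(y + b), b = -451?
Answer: 4305554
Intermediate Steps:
M(y) = 2*y*(-451 + y) (M(y) = (y + y)*(y - 451) = (2*y)*(-451 + y) = 2*y*(-451 + y))
(1925626 + M(-418)) + 1653444 = (1925626 + 2*(-418)*(-451 - 418)) + 1653444 = (1925626 + 2*(-418)*(-869)) + 1653444 = (1925626 + 726484) + 1653444 = 2652110 + 1653444 = 4305554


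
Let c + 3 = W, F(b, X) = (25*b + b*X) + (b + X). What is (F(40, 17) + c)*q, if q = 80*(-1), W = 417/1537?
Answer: -213246000/1537 ≈ -1.3874e+5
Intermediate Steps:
F(b, X) = X + 26*b + X*b (F(b, X) = (25*b + X*b) + (X + b) = X + 26*b + X*b)
W = 417/1537 (W = 417*(1/1537) = 417/1537 ≈ 0.27131)
q = -80
c = -4194/1537 (c = -3 + 417/1537 = -4194/1537 ≈ -2.7287)
(F(40, 17) + c)*q = ((17 + 26*40 + 17*40) - 4194/1537)*(-80) = ((17 + 1040 + 680) - 4194/1537)*(-80) = (1737 - 4194/1537)*(-80) = (2665575/1537)*(-80) = -213246000/1537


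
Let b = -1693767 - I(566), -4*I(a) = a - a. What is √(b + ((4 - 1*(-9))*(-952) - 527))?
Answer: 63*I*√430 ≈ 1306.4*I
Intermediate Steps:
I(a) = 0 (I(a) = -(a - a)/4 = -¼*0 = 0)
b = -1693767 (b = -1693767 - 1*0 = -1693767 + 0 = -1693767)
√(b + ((4 - 1*(-9))*(-952) - 527)) = √(-1693767 + ((4 - 1*(-9))*(-952) - 527)) = √(-1693767 + ((4 + 9)*(-952) - 527)) = √(-1693767 + (13*(-952) - 527)) = √(-1693767 + (-12376 - 527)) = √(-1693767 - 12903) = √(-1706670) = 63*I*√430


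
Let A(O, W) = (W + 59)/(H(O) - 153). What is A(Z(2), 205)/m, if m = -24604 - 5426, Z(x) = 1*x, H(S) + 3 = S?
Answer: 2/35035 ≈ 5.7086e-5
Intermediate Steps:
H(S) = -3 + S
Z(x) = x
m = -30030
A(O, W) = (59 + W)/(-156 + O) (A(O, W) = (W + 59)/((-3 + O) - 153) = (59 + W)/(-156 + O))
A(Z(2), 205)/m = ((59 + 205)/(-156 + 2))/(-30030) = (264/(-154))*(-1/30030) = -1/154*264*(-1/30030) = -12/7*(-1/30030) = 2/35035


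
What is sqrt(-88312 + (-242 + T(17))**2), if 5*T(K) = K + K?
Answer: 2*I*sqrt(206206)/5 ≈ 181.64*I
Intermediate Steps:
T(K) = 2*K/5 (T(K) = (K + K)/5 = (2*K)/5 = 2*K/5)
sqrt(-88312 + (-242 + T(17))**2) = sqrt(-88312 + (-242 + (2/5)*17)**2) = sqrt(-88312 + (-242 + 34/5)**2) = sqrt(-88312 + (-1176/5)**2) = sqrt(-88312 + 1382976/25) = sqrt(-824824/25) = 2*I*sqrt(206206)/5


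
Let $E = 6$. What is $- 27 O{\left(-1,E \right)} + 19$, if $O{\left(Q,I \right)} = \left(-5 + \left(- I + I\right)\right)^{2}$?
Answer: $-656$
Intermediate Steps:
$O{\left(Q,I \right)} = 25$ ($O{\left(Q,I \right)} = \left(-5 + 0\right)^{2} = \left(-5\right)^{2} = 25$)
$- 27 O{\left(-1,E \right)} + 19 = \left(-27\right) 25 + 19 = -675 + 19 = -656$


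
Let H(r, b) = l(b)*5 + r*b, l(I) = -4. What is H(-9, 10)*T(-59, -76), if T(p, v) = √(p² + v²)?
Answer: -110*√9257 ≈ -10583.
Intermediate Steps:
H(r, b) = -20 + b*r (H(r, b) = -4*5 + r*b = -20 + b*r)
H(-9, 10)*T(-59, -76) = (-20 + 10*(-9))*√((-59)² + (-76)²) = (-20 - 90)*√(3481 + 5776) = -110*√9257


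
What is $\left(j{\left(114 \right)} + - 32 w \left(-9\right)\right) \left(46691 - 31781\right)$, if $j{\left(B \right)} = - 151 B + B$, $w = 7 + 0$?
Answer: $-224902440$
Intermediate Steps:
$w = 7$
$j{\left(B \right)} = - 150 B$
$\left(j{\left(114 \right)} + - 32 w \left(-9\right)\right) \left(46691 - 31781\right) = \left(\left(-150\right) 114 + \left(-32\right) 7 \left(-9\right)\right) \left(46691 - 31781\right) = \left(-17100 - -2016\right) 14910 = \left(-17100 + 2016\right) 14910 = \left(-15084\right) 14910 = -224902440$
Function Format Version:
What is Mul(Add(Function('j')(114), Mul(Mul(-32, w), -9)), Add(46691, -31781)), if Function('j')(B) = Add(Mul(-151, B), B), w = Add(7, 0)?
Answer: -224902440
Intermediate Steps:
w = 7
Function('j')(B) = Mul(-150, B)
Mul(Add(Function('j')(114), Mul(Mul(-32, w), -9)), Add(46691, -31781)) = Mul(Add(Mul(-150, 114), Mul(Mul(-32, 7), -9)), Add(46691, -31781)) = Mul(Add(-17100, Mul(-224, -9)), 14910) = Mul(Add(-17100, 2016), 14910) = Mul(-15084, 14910) = -224902440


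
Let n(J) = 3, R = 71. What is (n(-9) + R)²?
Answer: 5476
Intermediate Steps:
(n(-9) + R)² = (3 + 71)² = 74² = 5476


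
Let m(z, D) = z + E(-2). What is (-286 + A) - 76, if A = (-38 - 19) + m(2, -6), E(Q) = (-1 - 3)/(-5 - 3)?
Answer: -833/2 ≈ -416.50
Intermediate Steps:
E(Q) = ½ (E(Q) = -4/(-8) = -4*(-⅛) = ½)
m(z, D) = ½ + z (m(z, D) = z + ½ = ½ + z)
A = -109/2 (A = (-38 - 19) + (½ + 2) = -57 + 5/2 = -109/2 ≈ -54.500)
(-286 + A) - 76 = (-286 - 109/2) - 76 = -681/2 - 76 = -833/2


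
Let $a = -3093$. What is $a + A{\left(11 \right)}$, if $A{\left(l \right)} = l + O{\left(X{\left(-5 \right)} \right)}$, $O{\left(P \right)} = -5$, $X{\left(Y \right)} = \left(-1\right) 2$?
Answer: $-3087$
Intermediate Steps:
$X{\left(Y \right)} = -2$
$A{\left(l \right)} = -5 + l$ ($A{\left(l \right)} = l - 5 = -5 + l$)
$a + A{\left(11 \right)} = -3093 + \left(-5 + 11\right) = -3093 + 6 = -3087$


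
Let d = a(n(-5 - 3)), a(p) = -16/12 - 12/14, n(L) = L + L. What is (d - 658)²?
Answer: 192210496/441 ≈ 4.3585e+5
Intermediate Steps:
n(L) = 2*L
a(p) = -46/21 (a(p) = -16*1/12 - 12*1/14 = -4/3 - 6/7 = -46/21)
d = -46/21 ≈ -2.1905
(d - 658)² = (-46/21 - 658)² = (-13864/21)² = 192210496/441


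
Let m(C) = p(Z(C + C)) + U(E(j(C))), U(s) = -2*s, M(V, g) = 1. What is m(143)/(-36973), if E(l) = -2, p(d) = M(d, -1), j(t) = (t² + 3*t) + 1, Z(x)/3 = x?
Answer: -5/36973 ≈ -0.00013523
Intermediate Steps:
Z(x) = 3*x
j(t) = 1 + t² + 3*t
p(d) = 1
m(C) = 5 (m(C) = 1 - 2*(-2) = 1 + 4 = 5)
m(143)/(-36973) = 5/(-36973) = 5*(-1/36973) = -5/36973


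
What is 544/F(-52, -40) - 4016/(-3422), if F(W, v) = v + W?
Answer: -186512/39353 ≈ -4.7395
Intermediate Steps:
F(W, v) = W + v
544/F(-52, -40) - 4016/(-3422) = 544/(-52 - 40) - 4016/(-3422) = 544/(-92) - 4016*(-1/3422) = 544*(-1/92) + 2008/1711 = -136/23 + 2008/1711 = -186512/39353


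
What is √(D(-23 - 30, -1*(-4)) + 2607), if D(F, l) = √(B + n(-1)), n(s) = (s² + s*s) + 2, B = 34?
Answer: √(2607 + √38) ≈ 51.119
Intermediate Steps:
n(s) = 2 + 2*s² (n(s) = (s² + s²) + 2 = 2*s² + 2 = 2 + 2*s²)
D(F, l) = √38 (D(F, l) = √(34 + (2 + 2*(-1)²)) = √(34 + (2 + 2*1)) = √(34 + (2 + 2)) = √(34 + 4) = √38)
√(D(-23 - 30, -1*(-4)) + 2607) = √(√38 + 2607) = √(2607 + √38)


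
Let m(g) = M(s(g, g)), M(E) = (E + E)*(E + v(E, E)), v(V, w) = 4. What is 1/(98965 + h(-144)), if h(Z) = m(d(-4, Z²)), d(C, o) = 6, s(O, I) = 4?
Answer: 1/99029 ≈ 1.0098e-5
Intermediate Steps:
M(E) = 2*E*(4 + E) (M(E) = (E + E)*(E + 4) = (2*E)*(4 + E) = 2*E*(4 + E))
m(g) = 64 (m(g) = 2*4*(4 + 4) = 2*4*8 = 64)
h(Z) = 64
1/(98965 + h(-144)) = 1/(98965 + 64) = 1/99029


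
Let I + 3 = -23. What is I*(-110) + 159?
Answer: 3019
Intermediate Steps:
I = -26 (I = -3 - 23 = -26)
I*(-110) + 159 = -26*(-110) + 159 = 2860 + 159 = 3019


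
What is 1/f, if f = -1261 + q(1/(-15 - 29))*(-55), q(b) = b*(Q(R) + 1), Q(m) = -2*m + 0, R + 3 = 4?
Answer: -4/5049 ≈ -0.00079224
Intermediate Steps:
R = 1 (R = -3 + 4 = 1)
Q(m) = -2*m
q(b) = -b (q(b) = b*(-2*1 + 1) = b*(-2 + 1) = b*(-1) = -b)
f = -5049/4 (f = -1261 - 1/(-15 - 29)*(-55) = -1261 - 1/(-44)*(-55) = -1261 - 1*(-1/44)*(-55) = -1261 + (1/44)*(-55) = -1261 - 5/4 = -5049/4 ≈ -1262.3)
1/f = 1/(-5049/4) = -4/5049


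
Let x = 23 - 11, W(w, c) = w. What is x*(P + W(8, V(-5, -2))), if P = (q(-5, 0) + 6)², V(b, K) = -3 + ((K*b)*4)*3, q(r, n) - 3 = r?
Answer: 288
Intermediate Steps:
q(r, n) = 3 + r
V(b, K) = -3 + 12*K*b (V(b, K) = -3 + (4*K*b)*3 = -3 + 12*K*b)
x = 12
P = 16 (P = ((3 - 5) + 6)² = (-2 + 6)² = 4² = 16)
x*(P + W(8, V(-5, -2))) = 12*(16 + 8) = 12*24 = 288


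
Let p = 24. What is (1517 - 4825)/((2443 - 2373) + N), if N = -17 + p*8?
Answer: -3308/245 ≈ -13.502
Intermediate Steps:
N = 175 (N = -17 + 24*8 = -17 + 192 = 175)
(1517 - 4825)/((2443 - 2373) + N) = (1517 - 4825)/((2443 - 2373) + 175) = -3308/(70 + 175) = -3308/245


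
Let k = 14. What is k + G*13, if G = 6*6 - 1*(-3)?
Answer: 521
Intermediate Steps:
G = 39 (G = 36 + 3 = 39)
k + G*13 = 14 + 39*13 = 14 + 507 = 521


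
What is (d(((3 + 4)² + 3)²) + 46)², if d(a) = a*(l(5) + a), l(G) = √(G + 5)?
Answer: 53460474318404 + 39541468096*√10 ≈ 5.3585e+13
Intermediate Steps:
l(G) = √(5 + G)
d(a) = a*(a + √10) (d(a) = a*(√(5 + 5) + a) = a*(√10 + a) = a*(a + √10))
(d(((3 + 4)² + 3)²) + 46)² = (((3 + 4)² + 3)²*(((3 + 4)² + 3)² + √10) + 46)² = ((7² + 3)²*((7² + 3)² + √10) + 46)² = ((49 + 3)²*((49 + 3)² + √10) + 46)² = (52²*(52² + √10) + 46)² = (2704*(2704 + √10) + 46)² = ((7311616 + 2704*√10) + 46)² = (7311662 + 2704*√10)²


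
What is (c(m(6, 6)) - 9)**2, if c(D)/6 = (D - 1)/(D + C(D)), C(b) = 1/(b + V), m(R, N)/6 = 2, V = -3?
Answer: 149769/11881 ≈ 12.606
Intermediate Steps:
m(R, N) = 12 (m(R, N) = 6*2 = 12)
C(b) = 1/(-3 + b) (C(b) = 1/(b - 3) = 1/(-3 + b))
c(D) = 6*(-1 + D)/(D + 1/(-3 + D)) (c(D) = 6*((D - 1)/(D + 1/(-3 + D))) = 6*((-1 + D)/(D + 1/(-3 + D))) = 6*(-1 + D)/(D + 1/(-3 + D)))
(c(m(6, 6)) - 9)**2 = (6*(-1 + 12)*(-3 + 12)/(1 + 12*(-3 + 12)) - 9)**2 = (6*11*9/(1 + 12*9) - 9)**2 = (6*11*9/(1 + 108) - 9)**2 = (6*11*9/109 - 9)**2 = (6*(1/109)*11*9 - 9)**2 = (594/109 - 9)**2 = (-387/109)**2 = 149769/11881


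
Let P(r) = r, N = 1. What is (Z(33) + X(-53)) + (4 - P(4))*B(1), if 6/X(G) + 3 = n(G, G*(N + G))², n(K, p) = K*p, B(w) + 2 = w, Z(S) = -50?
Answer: -1066793031044/21335860621 ≈ -50.000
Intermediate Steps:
B(w) = -2 + w
X(G) = 6/(-3 + G⁴*(1 + G)²) (X(G) = 6/(-3 + (G*(G*(1 + G)))²) = 6/(-3 + (G²*(1 + G))²) = 6/(-3 + G⁴*(1 + G)²))
(Z(33) + X(-53)) + (4 - P(4))*B(1) = (-50 + 6/(-3 + (-53)⁴*(1 - 53)²)) + (4 - 1*4)*(-2 + 1) = (-50 + 6/(-3 + 7890481*(-52)²)) + (4 - 4)*(-1) = (-50 + 6/(-3 + 7890481*2704)) + 0*(-1) = (-50 + 6/(-3 + 21335860624)) + 0 = (-50 + 6/21335860621) + 0 = -1066793031044/21335860621 + 0 = -1066793031044/21335860621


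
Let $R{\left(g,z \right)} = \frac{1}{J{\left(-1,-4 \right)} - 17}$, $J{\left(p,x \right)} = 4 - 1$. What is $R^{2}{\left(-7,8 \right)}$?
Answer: $\frac{1}{196} \approx 0.005102$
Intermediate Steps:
$J{\left(p,x \right)} = 3$
$R{\left(g,z \right)} = - \frac{1}{14}$ ($R{\left(g,z \right)} = \frac{1}{3 - 17} = \frac{1}{-14} = - \frac{1}{14}$)
$R^{2}{\left(-7,8 \right)} = \left(- \frac{1}{14}\right)^{2} = \frac{1}{196}$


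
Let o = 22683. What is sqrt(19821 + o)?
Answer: 2*sqrt(10626) ≈ 206.17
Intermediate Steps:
sqrt(19821 + o) = sqrt(19821 + 22683) = sqrt(42504) = 2*sqrt(10626)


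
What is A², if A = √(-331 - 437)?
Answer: -768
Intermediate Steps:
A = 16*I*√3 (A = √(-768) = 16*I*√3 ≈ 27.713*I)
A² = (16*I*√3)² = -768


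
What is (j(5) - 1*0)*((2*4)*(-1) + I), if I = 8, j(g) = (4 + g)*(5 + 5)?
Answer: 0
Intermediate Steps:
j(g) = 40 + 10*g (j(g) = (4 + g)*10 = 40 + 10*g)
(j(5) - 1*0)*((2*4)*(-1) + I) = ((40 + 10*5) - 1*0)*((2*4)*(-1) + 8) = ((40 + 50) + 0)*(8*(-1) + 8) = (90 + 0)*(-8 + 8) = 90*0 = 0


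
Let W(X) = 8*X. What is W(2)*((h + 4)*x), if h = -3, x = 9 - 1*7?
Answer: 32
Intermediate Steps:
x = 2 (x = 9 - 7 = 2)
W(2)*((h + 4)*x) = (8*2)*((-3 + 4)*2) = 16*(1*2) = 16*2 = 32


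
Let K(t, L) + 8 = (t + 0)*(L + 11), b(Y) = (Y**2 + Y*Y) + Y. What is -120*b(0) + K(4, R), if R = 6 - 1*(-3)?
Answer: 72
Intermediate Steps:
b(Y) = Y + 2*Y**2 (b(Y) = (Y**2 + Y**2) + Y = 2*Y**2 + Y = Y + 2*Y**2)
R = 9 (R = 6 + 3 = 9)
K(t, L) = -8 + t*(11 + L) (K(t, L) = -8 + (t + 0)*(L + 11) = -8 + t*(11 + L))
-120*b(0) + K(4, R) = -0*(1 + 2*0) + (-8 + 11*4 + 9*4) = -0*(1 + 0) + (-8 + 44 + 36) = -0 + 72 = -120*0 + 72 = 0 + 72 = 72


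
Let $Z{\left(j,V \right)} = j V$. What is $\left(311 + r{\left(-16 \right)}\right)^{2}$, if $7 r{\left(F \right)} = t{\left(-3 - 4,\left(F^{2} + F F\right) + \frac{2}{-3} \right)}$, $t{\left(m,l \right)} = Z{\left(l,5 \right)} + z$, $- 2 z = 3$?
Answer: $\frac{806162449}{1764} \approx 4.5701 \cdot 10^{5}$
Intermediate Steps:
$Z{\left(j,V \right)} = V j$
$z = - \frac{3}{2}$ ($z = \left(- \frac{1}{2}\right) 3 = - \frac{3}{2} \approx -1.5$)
$t{\left(m,l \right)} = - \frac{3}{2} + 5 l$ ($t{\left(m,l \right)} = 5 l - \frac{3}{2} = - \frac{3}{2} + 5 l$)
$r{\left(F \right)} = - \frac{29}{42} + \frac{10 F^{2}}{7}$ ($r{\left(F \right)} = \frac{- \frac{3}{2} + 5 \left(\left(F^{2} + F F\right) + \frac{2}{-3}\right)}{7} = \frac{- \frac{3}{2} + 5 \left(\left(F^{2} + F^{2}\right) + 2 \left(- \frac{1}{3}\right)\right)}{7} = \frac{- \frac{3}{2} + 5 \left(2 F^{2} - \frac{2}{3}\right)}{7} = \frac{- \frac{3}{2} + 5 \left(- \frac{2}{3} + 2 F^{2}\right)}{7} = \frac{- \frac{3}{2} + \left(- \frac{10}{3} + 10 F^{2}\right)}{7} = \frac{- \frac{29}{6} + 10 F^{2}}{7} = - \frac{29}{42} + \frac{10 F^{2}}{7}$)
$\left(311 + r{\left(-16 \right)}\right)^{2} = \left(311 - \left(\frac{29}{42} - \frac{10 \left(-16\right)^{2}}{7}\right)\right)^{2} = \left(311 + \left(- \frac{29}{42} + \frac{10}{7} \cdot 256\right)\right)^{2} = \left(311 + \left(- \frac{29}{42} + \frac{2560}{7}\right)\right)^{2} = \left(311 + \frac{15331}{42}\right)^{2} = \left(\frac{28393}{42}\right)^{2} = \frac{806162449}{1764}$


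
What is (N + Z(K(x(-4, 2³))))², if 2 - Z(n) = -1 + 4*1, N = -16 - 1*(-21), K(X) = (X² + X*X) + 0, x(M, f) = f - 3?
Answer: 16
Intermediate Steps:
x(M, f) = -3 + f
K(X) = 2*X² (K(X) = (X² + X²) + 0 = 2*X² + 0 = 2*X²)
N = 5 (N = -16 + 21 = 5)
Z(n) = -1 (Z(n) = 2 - (-1 + 4*1) = 2 - (-1 + 4) = 2 - 1*3 = 2 - 3 = -1)
(N + Z(K(x(-4, 2³))))² = (5 - 1)² = 4² = 16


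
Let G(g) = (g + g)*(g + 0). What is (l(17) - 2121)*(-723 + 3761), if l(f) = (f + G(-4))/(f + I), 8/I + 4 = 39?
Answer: -3880279424/603 ≈ -6.4350e+6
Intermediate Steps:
G(g) = 2*g² (G(g) = (2*g)*g = 2*g²)
I = 8/35 (I = 8/(-4 + 39) = 8/35 ≈ 0.22857)
l(f) = (32 + f)/(8/35 + f) (l(f) = (f + 2*(-4)²)/(f + 8/35) = (f + 2*16)/(8/35 + f) = (f + 32)/(8/35 + f) = (32 + f)/(8/35 + f))
(l(17) - 2121)*(-723 + 3761) = (35*(32 + 17)/(8 + 35*17) - 2121)*(-723 + 3761) = (35*49/(8 + 595) - 2121)*3038 = (35*49/603 - 2121)*3038 = (35*(1/603)*49 - 2121)*3038 = (1715/603 - 2121)*3038 = -1277248/603*3038 = -3880279424/603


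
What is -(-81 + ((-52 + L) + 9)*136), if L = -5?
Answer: 6609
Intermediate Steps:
-(-81 + ((-52 + L) + 9)*136) = -(-81 + ((-52 - 5) + 9)*136) = -(-81 + (-57 + 9)*136) = -(-81 - 48*136) = -(-81 - 6528) = -1*(-6609) = 6609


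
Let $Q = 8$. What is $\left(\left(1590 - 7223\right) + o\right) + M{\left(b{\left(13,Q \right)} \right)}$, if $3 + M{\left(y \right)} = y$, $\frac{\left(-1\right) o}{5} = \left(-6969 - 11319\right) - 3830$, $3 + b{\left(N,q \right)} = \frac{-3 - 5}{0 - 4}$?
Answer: $104953$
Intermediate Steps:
$b{\left(N,q \right)} = -1$ ($b{\left(N,q \right)} = -3 + \frac{-3 - 5}{0 - 4} = -3 - \frac{8}{-4} = -3 - -2 = -3 + 2 = -1$)
$o = 110590$ ($o = - 5 \left(\left(-6969 - 11319\right) - 3830\right) = - 5 \left(-18288 - 3830\right) = \left(-5\right) \left(-22118\right) = 110590$)
$M{\left(y \right)} = -3 + y$
$\left(\left(1590 - 7223\right) + o\right) + M{\left(b{\left(13,Q \right)} \right)} = \left(\left(1590 - 7223\right) + 110590\right) - 4 = \left(-5633 + 110590\right) - 4 = 104957 - 4 = 104953$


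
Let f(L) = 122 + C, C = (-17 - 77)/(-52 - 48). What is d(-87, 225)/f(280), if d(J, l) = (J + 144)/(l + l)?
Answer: 19/18441 ≈ 0.0010303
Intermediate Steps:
C = 47/50 (C = -94/(-100) = -94*(-1/100) = 47/50 ≈ 0.94000)
f(L) = 6147/50 (f(L) = 122 + 47/50 = 6147/50)
d(J, l) = (144 + J)/(2*l) (d(J, l) = (144 + J)/((2*l)) = (144 + J)*(1/(2*l)) = (144 + J)/(2*l))
d(-87, 225)/f(280) = ((½)*(144 - 87)/225)/(6147/50) = ((½)*(1/225)*57)*(50/6147) = (19/150)*(50/6147) = 19/18441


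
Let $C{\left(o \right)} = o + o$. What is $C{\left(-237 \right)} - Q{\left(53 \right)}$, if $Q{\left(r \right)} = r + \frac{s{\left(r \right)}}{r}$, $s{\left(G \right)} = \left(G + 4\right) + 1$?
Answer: $- \frac{27989}{53} \approx -528.09$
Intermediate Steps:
$s{\left(G \right)} = 5 + G$ ($s{\left(G \right)} = \left(4 + G\right) + 1 = 5 + G$)
$C{\left(o \right)} = 2 o$
$Q{\left(r \right)} = r + \frac{5 + r}{r}$
$C{\left(-237 \right)} - Q{\left(53 \right)} = 2 \left(-237\right) - \left(1 + 53 + \frac{5}{53}\right) = -474 - \left(1 + 53 + 5 \cdot \frac{1}{53}\right) = -474 - \left(1 + 53 + \frac{5}{53}\right) = -474 - \frac{2867}{53} = - \frac{27989}{53}$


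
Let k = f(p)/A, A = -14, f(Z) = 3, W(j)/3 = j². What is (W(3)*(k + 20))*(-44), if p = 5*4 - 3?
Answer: -164538/7 ≈ -23505.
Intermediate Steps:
W(j) = 3*j²
p = 17 (p = 20 - 3 = 17)
k = -3/14 (k = 3/(-14) = 3*(-1/14) = -3/14 ≈ -0.21429)
(W(3)*(k + 20))*(-44) = ((3*3²)*(-3/14 + 20))*(-44) = ((3*9)*(277/14))*(-44) = (27*(277/14))*(-44) = (7479/14)*(-44) = -164538/7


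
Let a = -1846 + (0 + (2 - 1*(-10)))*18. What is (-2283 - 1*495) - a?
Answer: -1148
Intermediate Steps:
a = -1630 (a = -1846 + (0 + (2 + 10))*18 = -1846 + (0 + 12)*18 = -1846 + 12*18 = -1846 + 216 = -1630)
(-2283 - 1*495) - a = (-2283 - 1*495) - 1*(-1630) = (-2283 - 495) + 1630 = -2778 + 1630 = -1148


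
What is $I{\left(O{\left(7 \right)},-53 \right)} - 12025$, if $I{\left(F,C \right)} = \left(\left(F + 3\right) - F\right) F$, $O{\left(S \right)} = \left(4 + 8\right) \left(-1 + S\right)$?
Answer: $-11809$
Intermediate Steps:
$O{\left(S \right)} = -12 + 12 S$ ($O{\left(S \right)} = 12 \left(-1 + S\right) = -12 + 12 S$)
$I{\left(F,C \right)} = 3 F$ ($I{\left(F,C \right)} = \left(\left(3 + F\right) - F\right) F = 3 F$)
$I{\left(O{\left(7 \right)},-53 \right)} - 12025 = 3 \left(-12 + 12 \cdot 7\right) - 12025 = 3 \left(-12 + 84\right) - 12025 = 3 \cdot 72 - 12025 = 216 - 12025 = -11809$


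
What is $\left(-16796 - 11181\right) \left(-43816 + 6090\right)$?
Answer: $1055460302$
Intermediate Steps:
$\left(-16796 - 11181\right) \left(-43816 + 6090\right) = \left(-27977\right) \left(-37726\right) = 1055460302$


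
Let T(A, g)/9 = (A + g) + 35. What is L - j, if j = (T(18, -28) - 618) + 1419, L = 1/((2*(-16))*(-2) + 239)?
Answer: -310877/303 ≈ -1026.0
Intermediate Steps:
T(A, g) = 315 + 9*A + 9*g (T(A, g) = 9*((A + g) + 35) = 9*(35 + A + g) = 315 + 9*A + 9*g)
L = 1/303 (L = 1/(-32*(-2) + 239) = 1/(64 + 239) = 1/303 ≈ 0.0033003)
j = 1026 (j = ((315 + 9*18 + 9*(-28)) - 618) + 1419 = ((315 + 162 - 252) - 618) + 1419 = (225 - 618) + 1419 = -393 + 1419 = 1026)
L - j = 1/303 - 1*1026 = 1/303 - 1026 = -310877/303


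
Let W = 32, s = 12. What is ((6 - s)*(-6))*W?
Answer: 1152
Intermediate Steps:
((6 - s)*(-6))*W = ((6 - 1*12)*(-6))*32 = ((6 - 12)*(-6))*32 = -6*(-6)*32 = 36*32 = 1152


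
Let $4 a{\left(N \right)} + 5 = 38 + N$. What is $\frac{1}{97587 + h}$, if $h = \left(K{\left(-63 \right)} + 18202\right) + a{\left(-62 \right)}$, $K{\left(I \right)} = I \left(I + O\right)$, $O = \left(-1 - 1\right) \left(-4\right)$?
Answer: $\frac{4}{476987} \approx 8.386 \cdot 10^{-6}$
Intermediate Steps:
$a{\left(N \right)} = \frac{33}{4} + \frac{N}{4}$ ($a{\left(N \right)} = - \frac{5}{4} + \frac{38 + N}{4} = - \frac{5}{4} + \left(\frac{19}{2} + \frac{N}{4}\right) = \frac{33}{4} + \frac{N}{4}$)
$O = 8$ ($O = \left(-2\right) \left(-4\right) = 8$)
$K{\left(I \right)} = I \left(8 + I\right)$ ($K{\left(I \right)} = I \left(I + 8\right) = I \left(8 + I\right)$)
$h = \frac{86639}{4}$ ($h = \left(- 63 \left(8 - 63\right) + 18202\right) + \left(\frac{33}{4} + \frac{1}{4} \left(-62\right)\right) = \left(\left(-63\right) \left(-55\right) + 18202\right) + \left(\frac{33}{4} - \frac{31}{2}\right) = \left(3465 + 18202\right) - \frac{29}{4} = 21667 - \frac{29}{4} = \frac{86639}{4} \approx 21660.0$)
$\frac{1}{97587 + h} = \frac{1}{97587 + \frac{86639}{4}} = \frac{1}{\frac{476987}{4}} = \frac{4}{476987}$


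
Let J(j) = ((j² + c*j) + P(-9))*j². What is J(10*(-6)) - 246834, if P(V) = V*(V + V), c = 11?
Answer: 10920366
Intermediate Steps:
P(V) = 2*V² (P(V) = V*(2*V) = 2*V²)
J(j) = j²*(162 + j² + 11*j) (J(j) = ((j² + 11*j) + 2*(-9)²)*j² = ((j² + 11*j) + 2*81)*j² = ((j² + 11*j) + 162)*j² = (162 + j² + 11*j)*j² = j²*(162 + j² + 11*j))
J(10*(-6)) - 246834 = (10*(-6))²*(162 + (10*(-6))² + 11*(10*(-6))) - 246834 = (-60)²*(162 + (-60)² + 11*(-60)) - 246834 = 3600*(162 + 3600 - 660) - 246834 = 3600*3102 - 246834 = 11167200 - 246834 = 10920366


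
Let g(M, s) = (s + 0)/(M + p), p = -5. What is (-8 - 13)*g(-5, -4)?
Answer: -42/5 ≈ -8.4000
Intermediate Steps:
g(M, s) = s/(-5 + M) (g(M, s) = (s + 0)/(M - 5) = s/(-5 + M))
(-8 - 13)*g(-5, -4) = (-8 - 13)*(-4/(-5 - 5)) = -(-84)/(-10) = -(-84)*(-1)/10 = -21*2/5 = -42/5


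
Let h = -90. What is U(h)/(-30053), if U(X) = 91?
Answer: -91/30053 ≈ -0.0030280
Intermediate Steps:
U(h)/(-30053) = 91/(-30053) = 91*(-1/30053) = -91/30053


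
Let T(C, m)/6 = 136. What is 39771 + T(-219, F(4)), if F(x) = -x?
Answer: 40587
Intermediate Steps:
T(C, m) = 816 (T(C, m) = 6*136 = 816)
39771 + T(-219, F(4)) = 39771 + 816 = 40587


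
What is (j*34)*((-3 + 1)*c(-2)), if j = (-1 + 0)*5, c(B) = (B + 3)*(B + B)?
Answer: -1360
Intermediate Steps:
c(B) = 2*B*(3 + B) (c(B) = (3 + B)*(2*B) = 2*B*(3 + B))
j = -5 (j = -1*5 = -5)
(j*34)*((-3 + 1)*c(-2)) = (-5*34)*((-3 + 1)*(2*(-2)*(3 - 2))) = -(-340)*2*(-2)*1 = -(-340)*(-4) = -170*8 = -1360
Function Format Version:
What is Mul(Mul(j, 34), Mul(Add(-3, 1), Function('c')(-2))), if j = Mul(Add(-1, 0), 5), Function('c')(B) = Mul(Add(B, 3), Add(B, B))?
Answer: -1360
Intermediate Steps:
Function('c')(B) = Mul(2, B, Add(3, B)) (Function('c')(B) = Mul(Add(3, B), Mul(2, B)) = Mul(2, B, Add(3, B)))
j = -5 (j = Mul(-1, 5) = -5)
Mul(Mul(j, 34), Mul(Add(-3, 1), Function('c')(-2))) = Mul(Mul(-5, 34), Mul(Add(-3, 1), Mul(2, -2, Add(3, -2)))) = Mul(-170, Mul(-2, Mul(2, -2, 1))) = Mul(-170, Mul(-2, -4)) = Mul(-170, 8) = -1360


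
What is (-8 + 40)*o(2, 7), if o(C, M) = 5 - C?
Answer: 96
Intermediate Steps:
(-8 + 40)*o(2, 7) = (-8 + 40)*(5 - 1*2) = 32*(5 - 2) = 32*3 = 96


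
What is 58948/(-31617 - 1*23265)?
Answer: -29474/27441 ≈ -1.0741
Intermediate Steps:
58948/(-31617 - 1*23265) = 58948/(-31617 - 23265) = 58948/(-54882) = 58948*(-1/54882) = -29474/27441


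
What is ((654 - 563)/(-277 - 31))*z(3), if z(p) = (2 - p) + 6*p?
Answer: -221/44 ≈ -5.0227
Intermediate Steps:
z(p) = 2 + 5*p
((654 - 563)/(-277 - 31))*z(3) = ((654 - 563)/(-277 - 31))*(2 + 5*3) = (91/(-308))*(2 + 15) = (91*(-1/308))*17 = -13/44*17 = -221/44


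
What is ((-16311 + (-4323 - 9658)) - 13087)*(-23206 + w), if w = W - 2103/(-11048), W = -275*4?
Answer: 11648588246715/11048 ≈ 1.0544e+9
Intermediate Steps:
W = -1100
w = -12150697/11048 (w = -1100 - 2103/(-11048) = -1100 - 2103*(-1/11048) = -1100 + 2103/11048 = -12150697/11048 ≈ -1099.8)
((-16311 + (-4323 - 9658)) - 13087)*(-23206 + w) = ((-16311 + (-4323 - 9658)) - 13087)*(-23206 - 12150697/11048) = ((-16311 - 13981) - 13087)*(-268530585/11048) = (-30292 - 13087)*(-268530585/11048) = -43379*(-268530585/11048) = 11648588246715/11048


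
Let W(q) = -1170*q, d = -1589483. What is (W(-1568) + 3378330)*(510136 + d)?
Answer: -5626517182830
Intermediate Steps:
(W(-1568) + 3378330)*(510136 + d) = (-1170*(-1568) + 3378330)*(510136 - 1589483) = (1834560 + 3378330)*(-1079347) = 5212890*(-1079347) = -5626517182830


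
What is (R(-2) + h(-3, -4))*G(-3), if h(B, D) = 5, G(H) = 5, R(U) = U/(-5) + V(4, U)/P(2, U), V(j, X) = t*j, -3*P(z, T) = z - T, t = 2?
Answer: -3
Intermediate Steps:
P(z, T) = -z/3 + T/3 (P(z, T) = -(z - T)/3 = -z/3 + T/3)
V(j, X) = 2*j
R(U) = 8/(-2/3 + U/3) - U/5 (R(U) = U/(-5) + (2*4)/(-1/3*2 + U/3) = U*(-1/5) + 8/(-2/3 + U/3) = -U/5 + 8/(-2/3 + U/3) = 8/(-2/3 + U/3) - U/5)
(R(-2) + h(-3, -4))*G(-3) = ((120 - 1*(-2)*(-2 - 2))/(5*(-2 - 2)) + 5)*5 = ((1/5)*(120 - 1*(-2)*(-4))/(-4) + 5)*5 = ((1/5)*(-1/4)*(120 - 8) + 5)*5 = ((1/5)*(-1/4)*112 + 5)*5 = (-28/5 + 5)*5 = -3/5*5 = -3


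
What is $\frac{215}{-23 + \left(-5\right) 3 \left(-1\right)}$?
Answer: $- \frac{215}{8} \approx -26.875$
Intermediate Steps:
$\frac{215}{-23 + \left(-5\right) 3 \left(-1\right)} = \frac{215}{-23 - -15} = \frac{215}{-23 + 15} = \frac{215}{-8} = 215 \left(- \frac{1}{8}\right) = - \frac{215}{8}$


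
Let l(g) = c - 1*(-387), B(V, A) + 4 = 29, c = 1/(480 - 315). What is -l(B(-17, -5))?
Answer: -63856/165 ≈ -387.01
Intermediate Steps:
c = 1/165 ≈ 0.0060606
B(V, A) = 25 (B(V, A) = -4 + 29 = 25)
l(g) = 63856/165 (l(g) = 1/165 - 1*(-387) = 1/165 + 387 = 63856/165)
-l(B(-17, -5)) = -1*63856/165 = -63856/165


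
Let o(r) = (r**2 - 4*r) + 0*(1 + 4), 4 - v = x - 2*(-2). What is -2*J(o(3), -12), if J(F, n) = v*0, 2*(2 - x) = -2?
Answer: 0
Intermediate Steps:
x = 3 (x = 2 - 1/2*(-2) = 2 + 1 = 3)
v = -3 (v = 4 - (3 - 2*(-2)) = 4 - (3 + 4) = 4 - 1*7 = 4 - 7 = -3)
o(r) = r**2 - 4*r (o(r) = (r**2 - 4*r) + 0*5 = (r**2 - 4*r) + 0 = r**2 - 4*r)
J(F, n) = 0 (J(F, n) = -3*0 = 0)
-2*J(o(3), -12) = -2*0 = 0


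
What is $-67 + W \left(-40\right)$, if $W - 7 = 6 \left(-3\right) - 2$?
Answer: $453$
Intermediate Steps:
$W = -13$ ($W = 7 + \left(6 \left(-3\right) - 2\right) = 7 - 20 = -13$)
$-67 + W \left(-40\right) = -67 - -520 = -67 + 520 = 453$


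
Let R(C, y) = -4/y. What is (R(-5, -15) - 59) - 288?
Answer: -5201/15 ≈ -346.73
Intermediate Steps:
(R(-5, -15) - 59) - 288 = (-4/(-15) - 59) - 288 = (-4*(-1/15) - 59) - 288 = (4/15 - 59) - 288 = -881/15 - 288 = -5201/15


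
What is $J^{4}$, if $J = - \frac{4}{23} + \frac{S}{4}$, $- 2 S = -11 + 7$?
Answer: $\frac{50625}{4477456} \approx 0.011307$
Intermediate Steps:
$S = 2$ ($S = - \frac{-11 + 7}{2} = \left(- \frac{1}{2}\right) \left(-4\right) = 2$)
$J = \frac{15}{46}$ ($J = - \frac{4}{23} + \frac{2}{4} = \left(-4\right) \frac{1}{23} + 2 \cdot \frac{1}{4} = - \frac{4}{23} + \frac{1}{2} = \frac{15}{46} \approx 0.32609$)
$J^{4} = \left(\frac{15}{46}\right)^{4} = \frac{50625}{4477456}$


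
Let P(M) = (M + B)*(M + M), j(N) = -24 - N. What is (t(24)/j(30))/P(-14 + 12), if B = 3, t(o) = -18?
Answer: -1/12 ≈ -0.083333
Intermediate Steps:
P(M) = 2*M*(3 + M) (P(M) = (M + 3)*(M + M) = (3 + M)*(2*M) = 2*M*(3 + M))
(t(24)/j(30))/P(-14 + 12) = (-18/(-24 - 1*30))/((2*(-14 + 12)*(3 + (-14 + 12)))) = (-18/(-24 - 30))/((2*(-2)*(3 - 2))) = (-18/(-54))/((2*(-2)*1)) = -18*(-1/54)/(-4) = (1/3)*(-1/4) = -1/12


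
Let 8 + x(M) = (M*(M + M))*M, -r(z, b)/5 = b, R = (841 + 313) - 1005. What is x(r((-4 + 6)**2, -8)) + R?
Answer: 128141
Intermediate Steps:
R = 149 (R = 1154 - 1005 = 149)
r(z, b) = -5*b
x(M) = -8 + 2*M**3 (x(M) = -8 + (M*(M + M))*M = -8 + (M*(2*M))*M = -8 + (2*M**2)*M = -8 + 2*M**3)
x(r((-4 + 6)**2, -8)) + R = (-8 + 2*(-5*(-8))**3) + 149 = (-8 + 2*40**3) + 149 = (-8 + 2*64000) + 149 = (-8 + 128000) + 149 = 127992 + 149 = 128141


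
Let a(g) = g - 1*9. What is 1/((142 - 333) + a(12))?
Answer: -1/188 ≈ -0.0053191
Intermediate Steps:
a(g) = -9 + g (a(g) = g - 9 = -9 + g)
1/((142 - 333) + a(12)) = 1/((142 - 333) + (-9 + 12)) = 1/(-191 + 3) = 1/(-188) = -1/188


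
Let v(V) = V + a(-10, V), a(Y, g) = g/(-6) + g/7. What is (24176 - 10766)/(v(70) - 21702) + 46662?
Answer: 3028370232/64901 ≈ 46661.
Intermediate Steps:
a(Y, g) = -g/42 (a(Y, g) = g*(-⅙) + g*(⅐) = -g/6 + g/7 = -g/42)
v(V) = 41*V/42 (v(V) = V - V/42 = 41*V/42)
(24176 - 10766)/(v(70) - 21702) + 46662 = (24176 - 10766)/((41/42)*70 - 21702) + 46662 = 13410/(205/3 - 21702) + 46662 = 13410/(-64901/3) + 46662 = 13410*(-3/64901) + 46662 = -40230/64901 + 46662 = 3028370232/64901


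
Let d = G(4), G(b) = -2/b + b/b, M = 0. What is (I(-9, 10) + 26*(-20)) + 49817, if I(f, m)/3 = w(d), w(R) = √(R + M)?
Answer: 49297 + 3*√2/2 ≈ 49299.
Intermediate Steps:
G(b) = 1 - 2/b (G(b) = -2/b + 1 = 1 - 2/b)
d = ½ (d = (-2 + 4)/4 = (¼)*2 = ½ ≈ 0.50000)
w(R) = √R (w(R) = √(R + 0) = √R)
I(f, m) = 3*√2/2 (I(f, m) = 3*√(½) = 3*(√2/2) = 3*√2/2)
(I(-9, 10) + 26*(-20)) + 49817 = (3*√2/2 + 26*(-20)) + 49817 = (3*√2/2 - 520) + 49817 = (-520 + 3*√2/2) + 49817 = 49297 + 3*√2/2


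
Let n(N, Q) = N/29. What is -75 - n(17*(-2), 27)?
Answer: -2141/29 ≈ -73.828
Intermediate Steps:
n(N, Q) = N/29 (n(N, Q) = N*(1/29) = N/29)
-75 - n(17*(-2), 27) = -75 - 17*(-2)/29 = -75 - (-34)/29 = -75 - 1*(-34/29) = -75 + 34/29 = -2141/29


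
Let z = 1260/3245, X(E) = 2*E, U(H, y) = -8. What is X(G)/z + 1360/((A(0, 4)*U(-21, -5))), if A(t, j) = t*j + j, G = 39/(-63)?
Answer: -60446/1323 ≈ -45.689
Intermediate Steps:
G = -13/21 (G = 39*(-1/63) = -13/21 ≈ -0.61905)
A(t, j) = j + j*t (A(t, j) = j*t + j = j + j*t)
z = 252/649 (z = 1260*(1/3245) = 252/649 ≈ 0.38829)
X(G)/z + 1360/((A(0, 4)*U(-21, -5))) = (2*(-13/21))/(252/649) + 1360/(((4*(1 + 0))*(-8))) = -26/21*649/252 + 1360/(((4*1)*(-8))) = -8437/2646 + 1360/((4*(-8))) = -8437/2646 + 1360/(-32) = -8437/2646 + 1360*(-1/32) = -8437/2646 - 85/2 = -60446/1323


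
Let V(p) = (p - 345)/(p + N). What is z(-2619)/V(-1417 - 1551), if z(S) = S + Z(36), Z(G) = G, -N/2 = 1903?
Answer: -17497242/3313 ≈ -5281.4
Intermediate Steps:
N = -3806 (N = -2*1903 = -3806)
z(S) = 36 + S (z(S) = S + 36 = 36 + S)
V(p) = (-345 + p)/(-3806 + p) (V(p) = (p - 345)/(p - 3806) = (-345 + p)/(-3806 + p))
z(-2619)/V(-1417 - 1551) = (36 - 2619)/(((-345 + (-1417 - 1551))/(-3806 + (-1417 - 1551)))) = -2583*(-3806 - 2968)/(-345 - 2968) = -2583/(-3313/(-6774)) = -2583/((-1/6774*(-3313))) = -2583/3313/6774 = -2583*6774/3313 = -17497242/3313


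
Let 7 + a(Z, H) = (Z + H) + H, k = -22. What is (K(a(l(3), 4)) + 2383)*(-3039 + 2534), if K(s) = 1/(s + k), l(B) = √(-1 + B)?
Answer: -528288580/439 + 505*√2/439 ≈ -1.2034e+6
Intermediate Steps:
a(Z, H) = -7 + Z + 2*H (a(Z, H) = -7 + ((Z + H) + H) = -7 + ((H + Z) + H) = -7 + (Z + 2*H) = -7 + Z + 2*H)
K(s) = 1/(-22 + s) (K(s) = 1/(s - 22) = 1/(-22 + s))
(K(a(l(3), 4)) + 2383)*(-3039 + 2534) = (1/(-22 + (-7 + √(-1 + 3) + 2*4)) + 2383)*(-3039 + 2534) = (1/(-22 + (-7 + √2 + 8)) + 2383)*(-505) = (1/(-22 + (1 + √2)) + 2383)*(-505) = (1/(-21 + √2) + 2383)*(-505) = (2383 + 1/(-21 + √2))*(-505) = -1203415 - 505/(-21 + √2)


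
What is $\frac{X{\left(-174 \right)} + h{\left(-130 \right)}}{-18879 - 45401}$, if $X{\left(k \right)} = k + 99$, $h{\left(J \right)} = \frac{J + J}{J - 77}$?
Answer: $\frac{3053}{2661192} \approx 0.0011472$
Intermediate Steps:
$h{\left(J \right)} = \frac{2 J}{-77 + J}$
$X{\left(k \right)} = 99 + k$
$\frac{X{\left(-174 \right)} + h{\left(-130 \right)}}{-18879 - 45401} = \frac{\left(99 - 174\right) + 2 \left(-130\right) \frac{1}{-77 - 130}}{-18879 - 45401} = \frac{-75 + 2 \left(-130\right) \frac{1}{-207}}{-64280} = \left(-75 + 2 \left(-130\right) \left(- \frac{1}{207}\right)\right) \left(- \frac{1}{64280}\right) = \left(-75 + \frac{260}{207}\right) \left(- \frac{1}{64280}\right) = \left(- \frac{15265}{207}\right) \left(- \frac{1}{64280}\right) = \frac{3053}{2661192}$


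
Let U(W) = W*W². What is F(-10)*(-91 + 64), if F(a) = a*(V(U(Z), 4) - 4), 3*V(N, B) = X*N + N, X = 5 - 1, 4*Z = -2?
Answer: -4545/4 ≈ -1136.3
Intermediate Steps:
Z = -½ (Z = (¼)*(-2) = -½ ≈ -0.50000)
U(W) = W³
X = 4
V(N, B) = 5*N/3 (V(N, B) = (4*N + N)/3 = (5*N)/3 = 5*N/3)
F(a) = -101*a/24 (F(a) = a*(5*(-½)³/3 - 4) = a*((5/3)*(-⅛) - 4) = a*(-5/24 - 4) = a*(-101/24) = -101*a/24)
F(-10)*(-91 + 64) = (-101/24*(-10))*(-91 + 64) = (505/12)*(-27) = -4545/4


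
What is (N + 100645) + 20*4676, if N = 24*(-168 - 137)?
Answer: 186845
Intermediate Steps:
N = -7320 (N = 24*(-305) = -7320)
(N + 100645) + 20*4676 = (-7320 + 100645) + 20*4676 = 93325 + 93520 = 186845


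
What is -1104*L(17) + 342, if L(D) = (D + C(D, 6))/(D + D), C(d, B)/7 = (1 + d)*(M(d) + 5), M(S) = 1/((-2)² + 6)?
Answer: -105378/5 ≈ -21076.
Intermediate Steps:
M(S) = ⅒ (M(S) = 1/(4 + 6) = 1/10 = ⅒)
C(d, B) = 357/10 + 357*d/10 (C(d, B) = 7*((1 + d)*(⅒ + 5)) = 7*((1 + d)*(51/10)) = 7*(51/10 + 51*d/10) = 357/10 + 357*d/10)
L(D) = (357/10 + 367*D/10)/(2*D) (L(D) = (D + (357/10 + 357*D/10))/(D + D) = (357/10 + 367*D/10)/((2*D)) = (357/10 + 367*D/10)*(1/(2*D)) = (357/10 + 367*D/10)/(2*D))
-1104*L(17) + 342 = -276*(357 + 367*17)/(5*17) + 342 = -276*(357 + 6239)/(5*17) + 342 = -276*6596/(5*17) + 342 = -1104*97/5 + 342 = -107088/5 + 342 = -105378/5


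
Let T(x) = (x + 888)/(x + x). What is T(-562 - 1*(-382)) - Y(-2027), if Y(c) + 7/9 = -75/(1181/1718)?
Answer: 11470133/106290 ≈ 107.91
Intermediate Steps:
Y(c) = -1167917/10629 (Y(c) = -7/9 - 75/(1181/1718) = -7/9 - 75/(1181*(1/1718)) = -7/9 - 75/1181/1718 = -7/9 - 75*1718/1181 = -7/9 - 128850/1181 = -1167917/10629)
T(x) = (888 + x)/(2*x) (T(x) = (888 + x)/((2*x)) = (888 + x)*(1/(2*x)) = (888 + x)/(2*x))
T(-562 - 1*(-382)) - Y(-2027) = (888 + (-562 - 1*(-382)))/(2*(-562 - 1*(-382))) - 1*(-1167917/10629) = (888 + (-562 + 382))/(2*(-562 + 382)) + 1167917/10629 = (1/2)*(888 - 180)/(-180) + 1167917/10629 = (1/2)*(-1/180)*708 + 1167917/10629 = -59/30 + 1167917/10629 = 11470133/106290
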